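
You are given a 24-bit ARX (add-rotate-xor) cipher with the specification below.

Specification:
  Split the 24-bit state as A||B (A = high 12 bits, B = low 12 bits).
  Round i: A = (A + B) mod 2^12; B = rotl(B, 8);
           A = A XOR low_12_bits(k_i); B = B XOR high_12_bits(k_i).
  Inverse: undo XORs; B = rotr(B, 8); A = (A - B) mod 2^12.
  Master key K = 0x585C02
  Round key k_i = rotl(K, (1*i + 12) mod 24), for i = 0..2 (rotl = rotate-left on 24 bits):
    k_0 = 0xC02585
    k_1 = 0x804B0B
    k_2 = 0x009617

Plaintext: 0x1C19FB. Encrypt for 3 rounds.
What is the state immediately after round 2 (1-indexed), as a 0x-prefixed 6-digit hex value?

s_0 = plaintext = 0x1C19FB
s_1 = Round(s_0, k_0) = 0xE3979D
s_2 = Round(s_1, k_1) = 0xEDD57D
s_3 = Round(s_2, k_2) = 0x24DD5E

0xEDD57D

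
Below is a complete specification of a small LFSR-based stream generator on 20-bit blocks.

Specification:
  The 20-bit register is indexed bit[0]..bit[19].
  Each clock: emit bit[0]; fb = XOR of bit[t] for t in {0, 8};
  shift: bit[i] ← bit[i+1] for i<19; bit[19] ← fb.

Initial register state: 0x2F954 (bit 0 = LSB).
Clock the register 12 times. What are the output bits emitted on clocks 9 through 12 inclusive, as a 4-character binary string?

1001

reg_0 = 0x2F954
clock 1: out=0, reg = 0x97CAA
clock 2: out=0, reg = 0x4BE55
clock 3: out=1, reg = 0xA5F2A
clock 4: out=0, reg = 0xD2F95
clock 5: out=1, reg = 0x697CA
clock 6: out=0, reg = 0xB4BE5
clock 7: out=1, reg = 0x5A5F2
clock 8: out=0, reg = 0xAD2F9
clock 9: out=1, reg = 0xD697C
clock 10: out=0, reg = 0xEB4BE
clock 11: out=0, reg = 0x75A5F
clock 12: out=1, reg = 0xBAD2F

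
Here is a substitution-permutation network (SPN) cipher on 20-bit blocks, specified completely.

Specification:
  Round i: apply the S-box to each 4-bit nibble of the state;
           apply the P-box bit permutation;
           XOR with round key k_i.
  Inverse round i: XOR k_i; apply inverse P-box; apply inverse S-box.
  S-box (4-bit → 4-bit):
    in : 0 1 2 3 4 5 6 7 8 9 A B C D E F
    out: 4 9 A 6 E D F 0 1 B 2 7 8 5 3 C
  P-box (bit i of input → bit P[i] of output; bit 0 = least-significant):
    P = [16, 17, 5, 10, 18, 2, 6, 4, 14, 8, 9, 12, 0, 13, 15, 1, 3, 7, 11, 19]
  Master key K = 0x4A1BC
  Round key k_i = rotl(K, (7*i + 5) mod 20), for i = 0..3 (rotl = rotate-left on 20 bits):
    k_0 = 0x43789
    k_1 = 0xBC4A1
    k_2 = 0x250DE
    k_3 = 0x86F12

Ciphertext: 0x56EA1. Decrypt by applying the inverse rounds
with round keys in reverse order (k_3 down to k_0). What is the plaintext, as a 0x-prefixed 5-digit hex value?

s_0 = ciphertext = 0x56EA1
s_1 = InvRound(s_0, k_3) = 0x21A1D
s_2 = InvRound(s_1, k_2) = 0x31D07
s_3 = InvRound(s_2, k_1) = 0x4F9A0
s_4 = InvRound(s_3, k_0) = 0xDDD7F

0xDDD7F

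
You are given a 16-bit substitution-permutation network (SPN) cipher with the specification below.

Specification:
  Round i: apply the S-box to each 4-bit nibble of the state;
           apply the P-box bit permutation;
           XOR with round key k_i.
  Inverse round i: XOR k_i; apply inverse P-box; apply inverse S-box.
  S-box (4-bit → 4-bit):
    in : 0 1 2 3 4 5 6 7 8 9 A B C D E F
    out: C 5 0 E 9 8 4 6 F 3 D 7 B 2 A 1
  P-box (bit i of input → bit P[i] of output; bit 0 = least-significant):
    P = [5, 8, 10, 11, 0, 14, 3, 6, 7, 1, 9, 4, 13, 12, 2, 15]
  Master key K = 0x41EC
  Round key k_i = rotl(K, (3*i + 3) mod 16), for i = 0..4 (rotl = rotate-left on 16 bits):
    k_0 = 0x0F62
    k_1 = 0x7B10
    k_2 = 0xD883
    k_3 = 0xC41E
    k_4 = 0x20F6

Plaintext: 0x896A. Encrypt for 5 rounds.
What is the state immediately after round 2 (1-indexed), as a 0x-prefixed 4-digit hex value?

0x0067

s_0 = plaintext = 0x896A
s_1 = Round(s_0, k_0) = 0xB3CC
s_2 = Round(s_1, k_1) = 0x0067
s_3 = Round(s_2, k_2) = 0x5F9F
s_4 = Round(s_3, k_3) = 0x04BF
s_5 = Round(s_4, k_4) = 0xE04B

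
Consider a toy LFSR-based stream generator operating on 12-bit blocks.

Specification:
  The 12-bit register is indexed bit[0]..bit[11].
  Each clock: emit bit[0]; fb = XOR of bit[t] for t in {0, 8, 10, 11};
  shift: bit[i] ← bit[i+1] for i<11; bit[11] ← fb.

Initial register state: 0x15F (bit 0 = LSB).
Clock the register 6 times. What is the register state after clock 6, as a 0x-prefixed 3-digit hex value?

reg_0 = 0x15F
clock 1: out=1, reg = 0x0AF
clock 2: out=1, reg = 0x857
clock 3: out=1, reg = 0x42B
clock 4: out=1, reg = 0x215
clock 5: out=1, reg = 0x90A
clock 6: out=0, reg = 0x485

0x485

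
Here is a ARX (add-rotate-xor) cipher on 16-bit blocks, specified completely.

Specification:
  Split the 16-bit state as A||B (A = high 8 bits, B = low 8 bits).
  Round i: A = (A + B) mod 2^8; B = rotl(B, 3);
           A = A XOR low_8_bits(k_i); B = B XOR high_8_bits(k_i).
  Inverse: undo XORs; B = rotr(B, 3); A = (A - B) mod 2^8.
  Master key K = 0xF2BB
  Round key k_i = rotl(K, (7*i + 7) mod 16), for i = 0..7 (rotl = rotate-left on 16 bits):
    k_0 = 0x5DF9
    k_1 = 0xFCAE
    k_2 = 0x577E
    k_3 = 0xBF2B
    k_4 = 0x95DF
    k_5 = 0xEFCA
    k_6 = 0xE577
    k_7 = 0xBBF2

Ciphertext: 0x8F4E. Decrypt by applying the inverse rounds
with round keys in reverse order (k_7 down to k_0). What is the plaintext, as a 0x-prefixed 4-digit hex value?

s_0 = ciphertext = 0x8F4E
s_1 = InvRound(s_0, k_7) = 0xBFBE
s_2 = InvRound(s_1, k_6) = 0x5D6B
s_3 = InvRound(s_2, k_5) = 0x0790
s_4 = InvRound(s_3, k_4) = 0x38A0
s_5 = InvRound(s_4, k_3) = 0x30E3
s_6 = InvRound(s_5, k_2) = 0xB896
s_7 = InvRound(s_6, k_1) = 0xC94D
s_8 = InvRound(s_7, k_0) = 0x2E02

0x2E02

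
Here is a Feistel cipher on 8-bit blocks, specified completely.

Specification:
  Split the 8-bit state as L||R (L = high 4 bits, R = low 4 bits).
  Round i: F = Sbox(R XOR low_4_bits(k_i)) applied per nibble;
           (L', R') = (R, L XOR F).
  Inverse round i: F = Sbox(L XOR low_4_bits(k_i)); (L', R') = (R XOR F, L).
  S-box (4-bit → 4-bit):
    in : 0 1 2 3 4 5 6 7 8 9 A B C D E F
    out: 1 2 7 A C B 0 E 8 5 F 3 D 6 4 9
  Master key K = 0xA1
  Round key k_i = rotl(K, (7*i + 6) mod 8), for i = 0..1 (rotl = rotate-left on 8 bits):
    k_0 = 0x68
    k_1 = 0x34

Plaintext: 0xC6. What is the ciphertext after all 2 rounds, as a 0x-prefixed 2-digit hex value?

0x8B

s_0 = plaintext = 0xC6
s_1 = Round(s_0, k_0) = 0x68
s_2 = Round(s_1, k_1) = 0x8B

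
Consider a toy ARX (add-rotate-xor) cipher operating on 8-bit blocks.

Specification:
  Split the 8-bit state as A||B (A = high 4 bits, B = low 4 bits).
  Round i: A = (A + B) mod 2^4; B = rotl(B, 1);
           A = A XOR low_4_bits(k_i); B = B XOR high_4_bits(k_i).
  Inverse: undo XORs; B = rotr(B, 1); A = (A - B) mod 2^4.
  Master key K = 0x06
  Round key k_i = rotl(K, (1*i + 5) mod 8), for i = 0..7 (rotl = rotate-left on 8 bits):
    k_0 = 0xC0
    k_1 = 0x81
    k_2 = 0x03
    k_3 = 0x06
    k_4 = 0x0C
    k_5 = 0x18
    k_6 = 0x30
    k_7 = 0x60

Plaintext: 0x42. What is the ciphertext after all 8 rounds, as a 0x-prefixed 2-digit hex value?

s_0 = plaintext = 0x42
s_1 = Round(s_0, k_0) = 0x68
s_2 = Round(s_1, k_1) = 0xF9
s_3 = Round(s_2, k_2) = 0xB3
s_4 = Round(s_3, k_3) = 0x86
s_5 = Round(s_4, k_4) = 0x2C
s_6 = Round(s_5, k_5) = 0x68
s_7 = Round(s_6, k_6) = 0xE2
s_8 = Round(s_7, k_7) = 0x02

0x02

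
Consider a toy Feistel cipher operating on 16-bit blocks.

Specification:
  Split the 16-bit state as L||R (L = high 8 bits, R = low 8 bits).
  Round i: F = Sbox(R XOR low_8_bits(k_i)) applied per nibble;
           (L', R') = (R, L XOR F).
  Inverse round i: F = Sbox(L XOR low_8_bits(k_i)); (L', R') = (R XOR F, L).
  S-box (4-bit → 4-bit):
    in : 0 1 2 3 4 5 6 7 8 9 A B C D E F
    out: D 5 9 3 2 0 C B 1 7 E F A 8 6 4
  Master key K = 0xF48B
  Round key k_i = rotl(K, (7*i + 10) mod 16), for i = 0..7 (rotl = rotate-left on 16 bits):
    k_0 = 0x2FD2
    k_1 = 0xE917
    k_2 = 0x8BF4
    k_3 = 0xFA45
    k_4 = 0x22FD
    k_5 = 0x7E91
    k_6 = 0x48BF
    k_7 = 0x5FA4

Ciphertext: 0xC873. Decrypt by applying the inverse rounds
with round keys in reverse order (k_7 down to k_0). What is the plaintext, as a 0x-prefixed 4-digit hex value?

s_0 = ciphertext = 0xC873
s_1 = InvRound(s_0, k_7) = 0xB9C8
s_2 = InvRound(s_1, k_6) = 0x14B9
s_3 = InvRound(s_2, k_5) = 0xA914
s_4 = InvRound(s_3, k_4) = 0x16A9
s_5 = InvRound(s_4, k_3) = 0xAA16
s_6 = InvRound(s_5, k_2) = 0x10AA
s_7 = InvRound(s_6, k_1) = 0x7110
s_8 = InvRound(s_7, k_0) = 0xF371

0xF371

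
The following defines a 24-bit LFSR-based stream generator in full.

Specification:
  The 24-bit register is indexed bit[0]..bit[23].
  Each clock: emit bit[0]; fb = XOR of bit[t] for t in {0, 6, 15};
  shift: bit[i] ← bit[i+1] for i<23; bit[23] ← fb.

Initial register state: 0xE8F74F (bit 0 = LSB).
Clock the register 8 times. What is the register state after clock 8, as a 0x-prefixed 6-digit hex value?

0x43E8F7

reg_0 = 0xE8F74F
clock 1: out=1, reg = 0xF47BA7
clock 2: out=1, reg = 0xFA3DD3
clock 3: out=1, reg = 0x7D1EE9
clock 4: out=1, reg = 0x3E8F74
clock 5: out=0, reg = 0x1F47BA
clock 6: out=0, reg = 0x0FA3DD
clock 7: out=1, reg = 0x87D1EE
clock 8: out=0, reg = 0x43E8F7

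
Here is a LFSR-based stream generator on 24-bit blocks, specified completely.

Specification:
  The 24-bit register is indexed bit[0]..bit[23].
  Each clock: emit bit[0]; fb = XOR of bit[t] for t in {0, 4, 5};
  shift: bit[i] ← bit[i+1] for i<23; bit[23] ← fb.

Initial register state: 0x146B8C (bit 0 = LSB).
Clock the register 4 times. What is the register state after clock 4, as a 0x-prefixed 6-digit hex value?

reg_0 = 0x146B8C
clock 1: out=0, reg = 0x0A35C6
clock 2: out=0, reg = 0x051AE3
clock 3: out=1, reg = 0x028D71
clock 4: out=1, reg = 0x8146B8

0x8146B8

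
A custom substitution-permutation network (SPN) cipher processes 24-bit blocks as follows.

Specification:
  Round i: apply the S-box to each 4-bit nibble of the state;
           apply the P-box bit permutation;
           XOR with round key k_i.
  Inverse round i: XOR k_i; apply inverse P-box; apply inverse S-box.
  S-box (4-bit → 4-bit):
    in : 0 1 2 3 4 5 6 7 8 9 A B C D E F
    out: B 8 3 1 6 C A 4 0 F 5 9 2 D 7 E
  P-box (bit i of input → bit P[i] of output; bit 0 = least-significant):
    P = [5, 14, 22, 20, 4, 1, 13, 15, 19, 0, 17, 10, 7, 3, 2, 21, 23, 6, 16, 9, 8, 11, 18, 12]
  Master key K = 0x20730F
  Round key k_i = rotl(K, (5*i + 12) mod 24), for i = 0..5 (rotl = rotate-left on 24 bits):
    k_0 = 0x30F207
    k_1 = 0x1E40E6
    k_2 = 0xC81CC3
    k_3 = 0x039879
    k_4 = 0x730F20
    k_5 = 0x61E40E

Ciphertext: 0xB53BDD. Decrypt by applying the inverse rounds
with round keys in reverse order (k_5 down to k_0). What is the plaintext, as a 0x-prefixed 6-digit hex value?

0x782EAB

s_0 = ciphertext = 0xB53BDD
s_1 = InvRound(s_0, k_5) = 0x90360F
s_2 = InvRound(s_1, k_4) = 0x0AF44A
s_3 = InvRound(s_2, k_3) = 0xC780E2
s_4 = InvRound(s_3, k_2) = 0xF78913
s_5 = InvRound(s_4, k_1) = 0x2ED2BE
s_6 = InvRound(s_5, k_0) = 0x782EAB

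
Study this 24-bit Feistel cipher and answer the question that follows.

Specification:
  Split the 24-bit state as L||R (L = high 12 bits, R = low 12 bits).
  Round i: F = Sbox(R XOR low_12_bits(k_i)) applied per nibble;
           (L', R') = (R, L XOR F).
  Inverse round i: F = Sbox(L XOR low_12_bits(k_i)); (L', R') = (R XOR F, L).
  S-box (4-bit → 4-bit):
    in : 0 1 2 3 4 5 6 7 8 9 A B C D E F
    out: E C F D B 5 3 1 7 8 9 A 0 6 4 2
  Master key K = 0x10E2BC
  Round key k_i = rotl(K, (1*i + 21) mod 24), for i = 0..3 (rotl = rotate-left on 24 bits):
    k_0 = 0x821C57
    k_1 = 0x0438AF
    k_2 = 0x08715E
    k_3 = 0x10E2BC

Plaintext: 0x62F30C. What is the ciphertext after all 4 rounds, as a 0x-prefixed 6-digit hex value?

0xBAFBA8

s_0 = plaintext = 0x62F30C
s_1 = Round(s_0, k_0) = 0x30C475
s_2 = Round(s_1, k_1) = 0x475365
s_3 = Round(s_2, k_2) = 0x365BAF
s_4 = Round(s_3, k_3) = 0xBAFBA8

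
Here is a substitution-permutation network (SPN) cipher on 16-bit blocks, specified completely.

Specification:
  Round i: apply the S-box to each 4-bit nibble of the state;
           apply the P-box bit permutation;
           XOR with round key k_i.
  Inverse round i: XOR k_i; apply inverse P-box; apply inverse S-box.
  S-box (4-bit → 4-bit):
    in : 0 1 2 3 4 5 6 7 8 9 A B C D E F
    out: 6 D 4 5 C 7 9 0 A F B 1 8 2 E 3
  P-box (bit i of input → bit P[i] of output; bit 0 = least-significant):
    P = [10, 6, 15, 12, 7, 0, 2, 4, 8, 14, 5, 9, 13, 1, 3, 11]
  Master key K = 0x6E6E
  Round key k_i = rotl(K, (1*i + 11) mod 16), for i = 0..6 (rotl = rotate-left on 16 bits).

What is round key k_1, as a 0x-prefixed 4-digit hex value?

0xE6E6

K = 0x6E6E
k_0 = rotl(K, (1*0+11) mod 16) = rotl(K, 11) = 0x7373
k_1 = rotl(K, (1*1+11) mod 16) = rotl(K, 12) = 0xE6E6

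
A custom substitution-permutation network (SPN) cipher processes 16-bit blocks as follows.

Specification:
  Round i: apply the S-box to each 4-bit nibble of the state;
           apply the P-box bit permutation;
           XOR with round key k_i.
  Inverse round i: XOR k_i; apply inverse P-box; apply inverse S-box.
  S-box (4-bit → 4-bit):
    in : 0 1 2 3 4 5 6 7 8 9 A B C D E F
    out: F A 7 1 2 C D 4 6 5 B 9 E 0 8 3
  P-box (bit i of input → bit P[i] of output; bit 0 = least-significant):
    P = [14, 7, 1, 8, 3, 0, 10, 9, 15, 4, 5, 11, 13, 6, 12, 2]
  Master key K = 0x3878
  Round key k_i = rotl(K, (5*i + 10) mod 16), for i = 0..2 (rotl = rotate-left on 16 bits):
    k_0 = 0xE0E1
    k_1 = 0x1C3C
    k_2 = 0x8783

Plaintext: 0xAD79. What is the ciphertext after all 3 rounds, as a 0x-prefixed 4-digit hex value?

0xB9CD

s_0 = plaintext = 0xAD79
s_1 = Round(s_0, k_0) = 0x84A7
s_2 = Round(s_1, k_1) = 0x0E67
s_3 = Round(s_2, k_2) = 0xB9CD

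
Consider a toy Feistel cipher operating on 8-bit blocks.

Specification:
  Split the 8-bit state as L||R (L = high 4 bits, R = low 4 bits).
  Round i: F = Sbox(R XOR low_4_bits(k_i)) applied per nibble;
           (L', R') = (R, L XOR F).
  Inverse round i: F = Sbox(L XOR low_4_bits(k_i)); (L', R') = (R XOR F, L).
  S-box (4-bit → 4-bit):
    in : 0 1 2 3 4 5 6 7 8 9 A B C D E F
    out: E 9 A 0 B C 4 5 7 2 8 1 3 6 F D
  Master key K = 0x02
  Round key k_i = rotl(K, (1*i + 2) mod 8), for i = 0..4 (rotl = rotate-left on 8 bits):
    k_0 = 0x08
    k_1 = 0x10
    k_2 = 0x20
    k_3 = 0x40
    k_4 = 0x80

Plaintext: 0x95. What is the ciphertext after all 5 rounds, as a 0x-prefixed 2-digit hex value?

0xF5

s_0 = plaintext = 0x95
s_1 = Round(s_0, k_0) = 0x5F
s_2 = Round(s_1, k_1) = 0xF8
s_3 = Round(s_2, k_2) = 0x88
s_4 = Round(s_3, k_3) = 0x8F
s_5 = Round(s_4, k_4) = 0xF5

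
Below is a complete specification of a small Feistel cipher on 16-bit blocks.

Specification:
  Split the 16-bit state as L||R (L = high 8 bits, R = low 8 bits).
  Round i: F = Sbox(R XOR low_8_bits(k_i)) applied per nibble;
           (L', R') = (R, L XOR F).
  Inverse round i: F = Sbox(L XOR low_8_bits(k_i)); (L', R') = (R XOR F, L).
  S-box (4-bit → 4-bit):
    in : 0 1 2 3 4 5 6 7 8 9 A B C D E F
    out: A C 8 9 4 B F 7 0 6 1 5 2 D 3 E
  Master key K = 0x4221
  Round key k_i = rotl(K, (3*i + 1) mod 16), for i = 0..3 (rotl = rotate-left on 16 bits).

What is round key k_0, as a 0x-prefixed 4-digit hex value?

0x8442

K = 0x4221
k_0 = rotl(K, (3*0+1) mod 16) = rotl(K, 1) = 0x8442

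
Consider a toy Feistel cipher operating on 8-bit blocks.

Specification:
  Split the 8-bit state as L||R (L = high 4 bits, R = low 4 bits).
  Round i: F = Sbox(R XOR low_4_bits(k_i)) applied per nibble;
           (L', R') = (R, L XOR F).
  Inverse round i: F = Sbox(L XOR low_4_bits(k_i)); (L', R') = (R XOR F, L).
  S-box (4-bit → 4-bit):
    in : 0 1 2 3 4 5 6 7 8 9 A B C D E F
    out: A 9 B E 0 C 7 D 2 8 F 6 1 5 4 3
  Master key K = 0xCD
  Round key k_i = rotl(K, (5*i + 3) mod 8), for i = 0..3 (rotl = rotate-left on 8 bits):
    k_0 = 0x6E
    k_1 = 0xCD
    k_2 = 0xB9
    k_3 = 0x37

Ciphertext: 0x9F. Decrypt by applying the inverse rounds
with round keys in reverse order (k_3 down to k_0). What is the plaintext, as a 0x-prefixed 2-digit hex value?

s_0 = ciphertext = 0x9F
s_1 = InvRound(s_0, k_3) = 0xB9
s_2 = InvRound(s_1, k_2) = 0x2B
s_3 = InvRound(s_2, k_1) = 0x82
s_4 = InvRound(s_3, k_0) = 0x58

0x58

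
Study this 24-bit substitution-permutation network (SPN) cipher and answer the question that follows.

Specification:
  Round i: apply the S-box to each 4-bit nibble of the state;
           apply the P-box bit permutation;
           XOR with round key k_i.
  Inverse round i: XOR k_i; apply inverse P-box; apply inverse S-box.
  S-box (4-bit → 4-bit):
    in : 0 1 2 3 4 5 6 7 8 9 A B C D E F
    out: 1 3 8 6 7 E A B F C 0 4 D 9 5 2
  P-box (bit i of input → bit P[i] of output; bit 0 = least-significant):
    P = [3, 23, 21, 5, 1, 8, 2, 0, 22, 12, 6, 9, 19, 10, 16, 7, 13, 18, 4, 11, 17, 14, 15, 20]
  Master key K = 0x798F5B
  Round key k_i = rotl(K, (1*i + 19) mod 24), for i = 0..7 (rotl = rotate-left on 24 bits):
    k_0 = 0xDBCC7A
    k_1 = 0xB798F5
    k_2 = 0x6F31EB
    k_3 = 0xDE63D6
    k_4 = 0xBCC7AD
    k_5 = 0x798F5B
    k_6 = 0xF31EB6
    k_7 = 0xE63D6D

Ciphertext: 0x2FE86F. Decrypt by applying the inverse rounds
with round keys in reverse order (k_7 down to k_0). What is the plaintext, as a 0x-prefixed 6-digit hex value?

s_0 = ciphertext = 0x2FE86F
s_1 = InvRound(s_0, k_7) = 0x3A411F
s_2 = InvRound(s_1, k_6) = 0xF28767
s_3 = InvRound(s_2, k_5) = 0x09EAB7
s_4 = InvRound(s_3, k_4) = 0x283A14
s_5 = InvRound(s_4, k_3) = 0x762413
s_6 = InvRound(s_5, k_2) = 0x2B83FD
s_7 = InvRound(s_6, k_1) = 0x2606F1
s_8 = InvRound(s_7, k_0) = 0x56CDD4

0x56CDD4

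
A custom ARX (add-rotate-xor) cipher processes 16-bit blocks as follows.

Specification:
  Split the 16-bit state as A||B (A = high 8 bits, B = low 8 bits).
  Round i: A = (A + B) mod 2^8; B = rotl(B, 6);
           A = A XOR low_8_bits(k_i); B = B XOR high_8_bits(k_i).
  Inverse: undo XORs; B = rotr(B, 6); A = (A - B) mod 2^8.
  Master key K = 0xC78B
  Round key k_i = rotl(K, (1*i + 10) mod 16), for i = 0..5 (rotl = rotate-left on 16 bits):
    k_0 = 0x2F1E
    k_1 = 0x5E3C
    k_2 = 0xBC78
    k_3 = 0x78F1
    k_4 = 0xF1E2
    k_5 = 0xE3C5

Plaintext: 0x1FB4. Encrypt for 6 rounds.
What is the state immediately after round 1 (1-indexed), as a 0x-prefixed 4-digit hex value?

0xCD02

s_0 = plaintext = 0x1FB4
s_1 = Round(s_0, k_0) = 0xCD02
s_2 = Round(s_1, k_1) = 0xF3DE
s_3 = Round(s_2, k_2) = 0xA90B
s_4 = Round(s_3, k_3) = 0x45BA
s_5 = Round(s_4, k_4) = 0x1D5F
s_6 = Round(s_5, k_5) = 0xB934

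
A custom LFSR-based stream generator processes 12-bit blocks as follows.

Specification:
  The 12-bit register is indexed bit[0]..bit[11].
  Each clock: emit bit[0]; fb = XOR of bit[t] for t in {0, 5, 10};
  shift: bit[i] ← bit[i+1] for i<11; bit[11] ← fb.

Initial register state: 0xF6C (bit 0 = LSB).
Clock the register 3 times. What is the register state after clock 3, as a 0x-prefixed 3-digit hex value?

reg_0 = 0xF6C
clock 1: out=0, reg = 0x7B6
clock 2: out=0, reg = 0x3DB
clock 3: out=1, reg = 0x9ED

0x9ED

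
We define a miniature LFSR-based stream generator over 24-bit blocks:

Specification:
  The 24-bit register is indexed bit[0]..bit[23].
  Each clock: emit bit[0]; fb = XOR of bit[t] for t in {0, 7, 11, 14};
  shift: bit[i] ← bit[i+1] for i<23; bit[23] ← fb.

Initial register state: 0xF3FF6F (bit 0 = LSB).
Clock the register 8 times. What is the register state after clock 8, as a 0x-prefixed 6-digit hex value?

reg_0 = 0xF3FF6F
clock 1: out=1, reg = 0xF9FFB7
clock 2: out=1, reg = 0x7CFFDB
clock 3: out=1, reg = 0x3E7FED
clock 4: out=1, reg = 0x1F3FF6
clock 5: out=0, reg = 0x0F9FFB
clock 6: out=1, reg = 0x87CFFD
clock 7: out=1, reg = 0x43E7FE
clock 8: out=0, reg = 0x21F3FF

0x21F3FF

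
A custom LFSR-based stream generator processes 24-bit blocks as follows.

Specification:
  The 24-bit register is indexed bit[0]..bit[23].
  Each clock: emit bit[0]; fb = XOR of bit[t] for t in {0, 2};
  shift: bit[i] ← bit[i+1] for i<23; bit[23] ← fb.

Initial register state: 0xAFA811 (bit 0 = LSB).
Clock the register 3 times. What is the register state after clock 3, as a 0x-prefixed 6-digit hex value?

reg_0 = 0xAFA811
clock 1: out=1, reg = 0xD7D408
clock 2: out=0, reg = 0x6BEA04
clock 3: out=0, reg = 0xB5F502

0xB5F502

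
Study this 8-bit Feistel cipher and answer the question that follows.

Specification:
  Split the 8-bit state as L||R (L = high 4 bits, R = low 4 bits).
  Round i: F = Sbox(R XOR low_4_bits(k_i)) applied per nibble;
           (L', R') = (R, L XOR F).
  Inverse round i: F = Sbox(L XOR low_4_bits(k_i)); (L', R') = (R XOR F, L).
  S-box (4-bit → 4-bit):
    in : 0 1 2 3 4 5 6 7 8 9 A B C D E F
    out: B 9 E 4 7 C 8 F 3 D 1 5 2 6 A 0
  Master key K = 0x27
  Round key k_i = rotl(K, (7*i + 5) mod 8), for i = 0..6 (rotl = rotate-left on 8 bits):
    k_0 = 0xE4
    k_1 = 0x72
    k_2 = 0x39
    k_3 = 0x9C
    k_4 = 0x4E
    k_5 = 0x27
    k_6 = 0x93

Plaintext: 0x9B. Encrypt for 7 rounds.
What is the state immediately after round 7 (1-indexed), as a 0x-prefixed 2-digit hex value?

s_0 = plaintext = 0x9B
s_1 = Round(s_0, k_0) = 0xB9
s_2 = Round(s_1, k_1) = 0x9E
s_3 = Round(s_2, k_2) = 0xE6
s_4 = Round(s_3, k_3) = 0x6F
s_5 = Round(s_4, k_4) = 0xFF
s_6 = Round(s_5, k_5) = 0xFC
s_7 = Round(s_6, k_6) = 0xCF

0xCF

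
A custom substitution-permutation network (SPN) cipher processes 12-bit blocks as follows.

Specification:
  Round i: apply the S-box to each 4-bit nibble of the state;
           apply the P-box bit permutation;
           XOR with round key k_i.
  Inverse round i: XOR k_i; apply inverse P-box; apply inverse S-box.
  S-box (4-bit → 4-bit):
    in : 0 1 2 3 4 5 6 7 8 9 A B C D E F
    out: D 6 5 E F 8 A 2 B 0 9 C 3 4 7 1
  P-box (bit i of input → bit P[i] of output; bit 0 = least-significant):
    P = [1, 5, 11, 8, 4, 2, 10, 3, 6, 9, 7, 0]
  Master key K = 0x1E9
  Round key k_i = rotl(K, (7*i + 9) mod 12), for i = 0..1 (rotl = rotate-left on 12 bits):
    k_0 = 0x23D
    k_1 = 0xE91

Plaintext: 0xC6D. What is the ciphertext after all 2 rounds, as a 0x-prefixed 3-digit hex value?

0x4F4

s_0 = plaintext = 0xC6D
s_1 = Round(s_0, k_0) = 0x871
s_2 = Round(s_1, k_1) = 0x4F4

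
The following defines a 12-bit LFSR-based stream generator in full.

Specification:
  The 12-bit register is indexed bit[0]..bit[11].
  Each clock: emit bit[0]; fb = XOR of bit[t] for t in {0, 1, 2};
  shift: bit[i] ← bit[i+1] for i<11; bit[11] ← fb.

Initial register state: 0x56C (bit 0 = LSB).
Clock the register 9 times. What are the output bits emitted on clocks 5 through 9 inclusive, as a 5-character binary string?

reg_0 = 0x56C
clock 1: out=0, reg = 0xAB6
clock 2: out=0, reg = 0x55B
clock 3: out=1, reg = 0x2AD
clock 4: out=1, reg = 0x156
clock 5: out=0, reg = 0x0AB
clock 6: out=1, reg = 0x055
clock 7: out=1, reg = 0x02A
clock 8: out=0, reg = 0x815
clock 9: out=1, reg = 0x40A

01101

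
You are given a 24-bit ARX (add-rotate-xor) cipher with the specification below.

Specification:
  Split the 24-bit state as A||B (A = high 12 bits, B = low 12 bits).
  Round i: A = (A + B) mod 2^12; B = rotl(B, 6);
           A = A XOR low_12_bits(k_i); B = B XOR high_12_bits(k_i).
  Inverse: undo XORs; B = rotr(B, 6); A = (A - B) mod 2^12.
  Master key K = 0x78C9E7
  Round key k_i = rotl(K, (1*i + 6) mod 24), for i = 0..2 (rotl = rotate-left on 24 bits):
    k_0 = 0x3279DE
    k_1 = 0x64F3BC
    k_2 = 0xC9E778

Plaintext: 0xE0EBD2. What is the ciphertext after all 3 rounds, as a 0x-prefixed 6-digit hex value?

s_0 = plaintext = 0xE0EBD2
s_1 = Round(s_0, k_0) = 0x03E788
s_2 = Round(s_1, k_1) = 0x47A451
s_3 = Round(s_2, k_2) = 0xFB38CF

0xFB38CF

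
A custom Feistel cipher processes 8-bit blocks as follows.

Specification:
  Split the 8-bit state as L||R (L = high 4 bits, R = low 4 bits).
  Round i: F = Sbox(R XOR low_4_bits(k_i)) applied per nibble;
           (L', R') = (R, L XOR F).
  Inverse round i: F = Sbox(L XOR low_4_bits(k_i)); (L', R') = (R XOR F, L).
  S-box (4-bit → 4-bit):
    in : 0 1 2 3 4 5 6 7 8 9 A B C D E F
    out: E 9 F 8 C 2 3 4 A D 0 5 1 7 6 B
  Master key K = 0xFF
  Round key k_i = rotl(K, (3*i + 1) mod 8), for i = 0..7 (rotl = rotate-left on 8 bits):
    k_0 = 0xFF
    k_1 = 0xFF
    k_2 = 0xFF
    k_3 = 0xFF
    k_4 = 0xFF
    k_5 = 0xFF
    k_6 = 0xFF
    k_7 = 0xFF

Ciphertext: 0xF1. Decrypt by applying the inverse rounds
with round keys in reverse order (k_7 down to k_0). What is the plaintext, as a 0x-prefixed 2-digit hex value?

0xC2

s_0 = ciphertext = 0xF1
s_1 = InvRound(s_0, k_7) = 0xFF
s_2 = InvRound(s_1, k_6) = 0x1F
s_3 = InvRound(s_2, k_5) = 0x91
s_4 = InvRound(s_3, k_4) = 0x29
s_5 = InvRound(s_4, k_3) = 0xE2
s_6 = InvRound(s_5, k_2) = 0xBE
s_7 = InvRound(s_6, k_1) = 0x2B
s_8 = InvRound(s_7, k_0) = 0xC2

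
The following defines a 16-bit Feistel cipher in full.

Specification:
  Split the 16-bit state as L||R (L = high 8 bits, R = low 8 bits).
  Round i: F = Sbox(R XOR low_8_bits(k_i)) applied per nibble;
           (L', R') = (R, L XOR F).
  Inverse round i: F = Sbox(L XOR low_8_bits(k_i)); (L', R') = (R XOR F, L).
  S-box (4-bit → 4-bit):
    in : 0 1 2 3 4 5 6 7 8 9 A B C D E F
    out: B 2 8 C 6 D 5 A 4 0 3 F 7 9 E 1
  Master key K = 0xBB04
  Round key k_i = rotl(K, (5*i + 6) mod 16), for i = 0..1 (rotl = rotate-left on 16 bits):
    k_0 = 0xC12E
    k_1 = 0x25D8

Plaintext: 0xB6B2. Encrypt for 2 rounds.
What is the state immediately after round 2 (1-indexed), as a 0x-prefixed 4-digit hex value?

0xB1E2

s_0 = plaintext = 0xB6B2
s_1 = Round(s_0, k_0) = 0xB2B1
s_2 = Round(s_1, k_1) = 0xB1E2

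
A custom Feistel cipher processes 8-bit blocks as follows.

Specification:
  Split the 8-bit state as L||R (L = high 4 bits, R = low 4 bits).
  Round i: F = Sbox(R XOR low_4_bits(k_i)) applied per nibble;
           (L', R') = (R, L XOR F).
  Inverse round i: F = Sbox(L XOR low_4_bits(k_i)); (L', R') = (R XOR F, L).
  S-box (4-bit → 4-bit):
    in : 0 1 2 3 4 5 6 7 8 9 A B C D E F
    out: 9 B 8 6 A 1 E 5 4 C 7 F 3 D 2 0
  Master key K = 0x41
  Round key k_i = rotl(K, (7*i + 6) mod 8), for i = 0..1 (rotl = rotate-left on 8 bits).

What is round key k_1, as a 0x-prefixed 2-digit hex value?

0x28

K = 0x41
k_0 = rotl(K, (7*0+6) mod 8) = rotl(K, 6) = 0x50
k_1 = rotl(K, (7*1+6) mod 8) = rotl(K, 5) = 0x28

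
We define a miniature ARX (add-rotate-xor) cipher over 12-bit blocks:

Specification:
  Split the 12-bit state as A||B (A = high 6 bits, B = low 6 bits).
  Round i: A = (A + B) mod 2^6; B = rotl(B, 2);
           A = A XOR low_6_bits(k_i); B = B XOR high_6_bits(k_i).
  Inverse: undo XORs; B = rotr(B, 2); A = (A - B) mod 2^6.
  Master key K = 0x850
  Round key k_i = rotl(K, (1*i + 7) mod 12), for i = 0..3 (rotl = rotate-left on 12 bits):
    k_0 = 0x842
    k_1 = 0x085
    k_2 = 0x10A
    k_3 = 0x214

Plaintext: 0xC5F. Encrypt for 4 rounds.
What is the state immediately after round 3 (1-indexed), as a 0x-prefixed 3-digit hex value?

0x50B

s_0 = plaintext = 0xC5F
s_1 = Round(s_0, k_0) = 0x49C
s_2 = Round(s_1, k_1) = 0xAF3
s_3 = Round(s_2, k_2) = 0x50B
s_4 = Round(s_3, k_3) = 0x2E4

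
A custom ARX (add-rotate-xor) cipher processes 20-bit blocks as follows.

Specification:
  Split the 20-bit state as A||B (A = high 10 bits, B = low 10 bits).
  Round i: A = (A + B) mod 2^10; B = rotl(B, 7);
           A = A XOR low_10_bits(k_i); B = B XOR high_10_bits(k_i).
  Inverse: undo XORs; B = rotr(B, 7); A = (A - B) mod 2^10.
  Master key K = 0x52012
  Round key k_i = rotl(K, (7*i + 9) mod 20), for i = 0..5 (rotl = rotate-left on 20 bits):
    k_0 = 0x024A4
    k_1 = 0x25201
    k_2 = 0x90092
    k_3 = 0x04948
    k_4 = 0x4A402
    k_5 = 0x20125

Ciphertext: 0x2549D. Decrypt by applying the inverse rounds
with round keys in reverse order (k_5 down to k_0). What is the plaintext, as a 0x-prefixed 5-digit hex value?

s_0 = ciphertext = 0x2549D
s_1 = InvRound(s_0, k_5) = 0x320E8
s_2 = InvRound(s_1, k_4) = 0xAFE0B
s_3 = InvRound(s_2, k_3) = 0xCACCC
s_4 = InvRound(s_3, k_2) = 0xD5065
s_5 = InvRound(s_4, k_1) = 0x73389
s_6 = InvRound(s_5, k_0) = 0x58407

0x58407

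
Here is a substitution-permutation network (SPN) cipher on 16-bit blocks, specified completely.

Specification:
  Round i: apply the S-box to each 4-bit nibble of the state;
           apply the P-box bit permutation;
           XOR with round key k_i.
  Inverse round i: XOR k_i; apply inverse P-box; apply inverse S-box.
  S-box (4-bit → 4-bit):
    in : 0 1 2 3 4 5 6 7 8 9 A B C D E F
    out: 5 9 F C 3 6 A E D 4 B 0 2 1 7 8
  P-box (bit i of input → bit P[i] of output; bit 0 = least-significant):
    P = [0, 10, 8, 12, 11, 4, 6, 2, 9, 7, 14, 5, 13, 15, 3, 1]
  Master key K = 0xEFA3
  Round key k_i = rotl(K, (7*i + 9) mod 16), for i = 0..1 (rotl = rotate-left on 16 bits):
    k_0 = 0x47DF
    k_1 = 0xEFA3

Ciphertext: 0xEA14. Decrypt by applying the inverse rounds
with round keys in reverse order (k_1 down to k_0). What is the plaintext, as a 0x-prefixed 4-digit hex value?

0x46C8

s_0 = ciphertext = 0xEA14
s_1 = InvRound(s_0, k_1) = 0xF66E
s_2 = InvRound(s_1, k_0) = 0x46C8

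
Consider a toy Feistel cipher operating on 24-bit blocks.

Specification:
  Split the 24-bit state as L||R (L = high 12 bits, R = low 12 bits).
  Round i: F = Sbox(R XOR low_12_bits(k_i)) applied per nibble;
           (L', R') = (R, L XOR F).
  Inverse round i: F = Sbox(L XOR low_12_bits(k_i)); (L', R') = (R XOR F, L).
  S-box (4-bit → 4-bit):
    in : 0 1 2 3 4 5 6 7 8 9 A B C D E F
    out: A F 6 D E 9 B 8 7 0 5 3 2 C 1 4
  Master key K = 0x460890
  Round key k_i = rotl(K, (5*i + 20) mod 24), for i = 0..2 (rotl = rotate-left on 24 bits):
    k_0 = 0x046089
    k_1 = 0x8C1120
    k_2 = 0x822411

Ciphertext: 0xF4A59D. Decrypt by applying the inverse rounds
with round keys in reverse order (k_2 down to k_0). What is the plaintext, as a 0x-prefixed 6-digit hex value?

s_0 = ciphertext = 0xF4A59D
s_1 = InvRound(s_0, k_2) = 0x60EF4A
s_2 = InvRound(s_1, k_1) = 0x72B60E
s_3 = InvRound(s_2, k_0) = 0xE5872B

0xE5872B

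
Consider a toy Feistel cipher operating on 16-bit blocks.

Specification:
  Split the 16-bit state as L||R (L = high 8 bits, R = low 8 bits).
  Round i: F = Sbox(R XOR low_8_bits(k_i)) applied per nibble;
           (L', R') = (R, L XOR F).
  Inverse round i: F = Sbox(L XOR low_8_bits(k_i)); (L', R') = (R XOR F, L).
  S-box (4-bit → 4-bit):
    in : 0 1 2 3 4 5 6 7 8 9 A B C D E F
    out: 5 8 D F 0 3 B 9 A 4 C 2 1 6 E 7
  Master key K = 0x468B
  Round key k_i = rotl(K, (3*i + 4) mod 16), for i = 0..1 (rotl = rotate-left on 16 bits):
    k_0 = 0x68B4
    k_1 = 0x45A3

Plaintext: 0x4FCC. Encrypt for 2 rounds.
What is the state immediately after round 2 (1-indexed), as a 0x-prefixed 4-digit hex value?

s_0 = plaintext = 0x4FCC
s_1 = Round(s_0, k_0) = 0xCCD5
s_2 = Round(s_1, k_1) = 0xD557

0xD557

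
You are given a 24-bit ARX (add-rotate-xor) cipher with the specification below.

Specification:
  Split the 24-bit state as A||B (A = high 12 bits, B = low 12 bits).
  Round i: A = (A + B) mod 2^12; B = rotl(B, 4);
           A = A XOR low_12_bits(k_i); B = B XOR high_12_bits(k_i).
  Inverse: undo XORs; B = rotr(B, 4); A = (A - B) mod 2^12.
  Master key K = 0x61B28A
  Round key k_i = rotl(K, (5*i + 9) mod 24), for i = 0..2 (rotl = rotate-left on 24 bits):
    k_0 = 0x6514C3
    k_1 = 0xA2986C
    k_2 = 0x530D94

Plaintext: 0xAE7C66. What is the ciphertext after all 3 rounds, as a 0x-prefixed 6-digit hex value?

s_0 = plaintext = 0xAE7C66
s_1 = Round(s_0, k_0) = 0x38E03D
s_2 = Round(s_1, k_1) = 0xBA79F9
s_3 = Round(s_2, k_2) = 0x834AA9

0x834AA9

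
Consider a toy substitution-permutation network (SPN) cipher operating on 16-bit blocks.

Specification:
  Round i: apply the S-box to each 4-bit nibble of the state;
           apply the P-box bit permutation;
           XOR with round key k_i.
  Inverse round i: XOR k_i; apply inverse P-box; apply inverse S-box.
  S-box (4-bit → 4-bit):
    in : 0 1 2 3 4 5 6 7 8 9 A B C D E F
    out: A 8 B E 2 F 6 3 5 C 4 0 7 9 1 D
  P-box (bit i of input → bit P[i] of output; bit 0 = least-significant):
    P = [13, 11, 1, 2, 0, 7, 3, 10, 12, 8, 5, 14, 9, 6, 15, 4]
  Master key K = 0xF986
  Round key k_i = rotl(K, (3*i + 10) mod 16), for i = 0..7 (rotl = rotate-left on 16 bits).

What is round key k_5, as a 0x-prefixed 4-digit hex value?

K = 0xF986
k_0 = rotl(K, (3*0+10) mod 16) = rotl(K, 10) = 0x1BE6
k_1 = rotl(K, (3*1+10) mod 16) = rotl(K, 13) = 0xDF30
k_2 = rotl(K, (3*2+10) mod 16) = rotl(K, 0) = 0xF986
k_3 = rotl(K, (3*3+10) mod 16) = rotl(K, 3) = 0xCC37
k_4 = rotl(K, (3*4+10) mod 16) = rotl(K, 6) = 0x61BE
k_5 = rotl(K, (3*5+10) mod 16) = rotl(K, 9) = 0x0DF3

0x0DF3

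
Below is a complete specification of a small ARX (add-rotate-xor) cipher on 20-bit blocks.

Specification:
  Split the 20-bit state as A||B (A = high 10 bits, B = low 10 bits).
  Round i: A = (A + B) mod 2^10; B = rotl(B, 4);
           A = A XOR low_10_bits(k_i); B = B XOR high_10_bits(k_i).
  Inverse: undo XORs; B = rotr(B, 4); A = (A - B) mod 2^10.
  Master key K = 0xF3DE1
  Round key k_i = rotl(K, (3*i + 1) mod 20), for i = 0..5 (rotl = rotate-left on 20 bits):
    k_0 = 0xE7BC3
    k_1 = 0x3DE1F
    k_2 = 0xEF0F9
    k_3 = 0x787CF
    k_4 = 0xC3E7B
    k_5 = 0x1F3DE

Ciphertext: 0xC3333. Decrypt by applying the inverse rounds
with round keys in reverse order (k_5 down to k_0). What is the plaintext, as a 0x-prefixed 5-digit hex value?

s_0 = ciphertext = 0xC3333
s_1 = InvRound(s_0, k_5) = 0x37BF4
s_2 = InvRound(s_1, k_4) = 0xF5ACF
s_3 = InvRound(s_2, k_3) = 0x19FB2
s_4 = InvRound(s_3, k_2) = 0x47B80
s_5 = InvRound(s_4, k_1) = 0x429F7
s_6 = InvRound(s_5, k_0) = 0x18E66

0x18E66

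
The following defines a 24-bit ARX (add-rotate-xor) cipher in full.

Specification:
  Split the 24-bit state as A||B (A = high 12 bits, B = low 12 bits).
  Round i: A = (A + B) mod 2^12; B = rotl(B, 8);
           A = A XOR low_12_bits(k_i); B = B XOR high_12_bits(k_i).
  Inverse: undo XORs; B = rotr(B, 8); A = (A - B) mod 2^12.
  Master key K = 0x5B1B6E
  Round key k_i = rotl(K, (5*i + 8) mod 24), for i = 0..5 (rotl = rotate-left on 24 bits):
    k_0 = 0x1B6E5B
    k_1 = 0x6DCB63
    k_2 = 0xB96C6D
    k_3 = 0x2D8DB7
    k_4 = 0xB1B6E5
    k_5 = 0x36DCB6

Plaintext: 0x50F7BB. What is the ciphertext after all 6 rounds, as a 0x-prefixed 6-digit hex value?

0x3E4E7F

s_0 = plaintext = 0x50F7BB
s_1 = Round(s_0, k_0) = 0x291ACD
s_2 = Round(s_1, k_1) = 0x63DB70
s_3 = Round(s_2, k_2) = 0xDC0B21
s_4 = Round(s_3, k_3) = 0x55636A
s_5 = Round(s_4, k_4) = 0xE2512D
s_6 = Round(s_5, k_5) = 0x3E4E7F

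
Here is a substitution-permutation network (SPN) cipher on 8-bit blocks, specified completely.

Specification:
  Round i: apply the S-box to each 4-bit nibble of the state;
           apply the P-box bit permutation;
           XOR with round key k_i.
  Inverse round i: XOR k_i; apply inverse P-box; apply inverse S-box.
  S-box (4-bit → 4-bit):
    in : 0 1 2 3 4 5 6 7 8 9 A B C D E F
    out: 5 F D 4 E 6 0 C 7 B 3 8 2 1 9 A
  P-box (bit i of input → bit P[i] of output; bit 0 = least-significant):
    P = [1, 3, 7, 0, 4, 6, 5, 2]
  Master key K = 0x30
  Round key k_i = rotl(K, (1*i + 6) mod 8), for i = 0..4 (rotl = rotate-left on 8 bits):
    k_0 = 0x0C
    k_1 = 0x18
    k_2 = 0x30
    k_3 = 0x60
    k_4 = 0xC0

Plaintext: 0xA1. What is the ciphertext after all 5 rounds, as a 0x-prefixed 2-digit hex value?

s_0 = plaintext = 0xA1
s_1 = Round(s_0, k_0) = 0xD7
s_2 = Round(s_1, k_1) = 0x89
s_3 = Round(s_2, k_2) = 0x4B
s_4 = Round(s_3, k_3) = 0x05
s_5 = Round(s_4, k_4) = 0x78

0x78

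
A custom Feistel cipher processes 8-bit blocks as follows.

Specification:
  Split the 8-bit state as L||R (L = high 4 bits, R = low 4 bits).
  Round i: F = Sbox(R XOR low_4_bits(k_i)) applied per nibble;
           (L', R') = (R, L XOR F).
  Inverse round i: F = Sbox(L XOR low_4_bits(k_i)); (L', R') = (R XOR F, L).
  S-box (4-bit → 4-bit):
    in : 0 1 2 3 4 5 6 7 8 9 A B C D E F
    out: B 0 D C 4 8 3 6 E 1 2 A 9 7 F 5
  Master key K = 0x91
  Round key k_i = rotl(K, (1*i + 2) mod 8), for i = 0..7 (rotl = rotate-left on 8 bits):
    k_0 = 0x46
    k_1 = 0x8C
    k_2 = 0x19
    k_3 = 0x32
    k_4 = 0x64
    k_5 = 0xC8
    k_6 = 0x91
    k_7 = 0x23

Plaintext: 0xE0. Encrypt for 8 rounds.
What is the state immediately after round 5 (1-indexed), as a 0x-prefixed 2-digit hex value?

0xF6

s_0 = plaintext = 0xE0
s_1 = Round(s_0, k_0) = 0x0D
s_2 = Round(s_1, k_1) = 0xD0
s_3 = Round(s_2, k_2) = 0x0C
s_4 = Round(s_3, k_3) = 0xCF
s_5 = Round(s_4, k_4) = 0xF6
s_6 = Round(s_5, k_5) = 0x60
s_7 = Round(s_6, k_6) = 0x06
s_8 = Round(s_7, k_7) = 0x68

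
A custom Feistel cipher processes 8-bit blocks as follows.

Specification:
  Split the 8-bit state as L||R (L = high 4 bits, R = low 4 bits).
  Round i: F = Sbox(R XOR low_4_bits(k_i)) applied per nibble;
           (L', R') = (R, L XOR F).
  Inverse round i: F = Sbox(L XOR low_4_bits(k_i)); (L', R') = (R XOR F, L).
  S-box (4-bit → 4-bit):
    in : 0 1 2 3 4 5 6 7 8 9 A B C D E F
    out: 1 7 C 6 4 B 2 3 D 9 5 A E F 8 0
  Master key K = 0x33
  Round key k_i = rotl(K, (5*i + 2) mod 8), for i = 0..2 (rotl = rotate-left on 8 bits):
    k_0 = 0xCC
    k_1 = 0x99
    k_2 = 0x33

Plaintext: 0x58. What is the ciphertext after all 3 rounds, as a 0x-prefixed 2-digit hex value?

0x53

s_0 = plaintext = 0x58
s_1 = Round(s_0, k_0) = 0x81
s_2 = Round(s_1, k_1) = 0x15
s_3 = Round(s_2, k_2) = 0x53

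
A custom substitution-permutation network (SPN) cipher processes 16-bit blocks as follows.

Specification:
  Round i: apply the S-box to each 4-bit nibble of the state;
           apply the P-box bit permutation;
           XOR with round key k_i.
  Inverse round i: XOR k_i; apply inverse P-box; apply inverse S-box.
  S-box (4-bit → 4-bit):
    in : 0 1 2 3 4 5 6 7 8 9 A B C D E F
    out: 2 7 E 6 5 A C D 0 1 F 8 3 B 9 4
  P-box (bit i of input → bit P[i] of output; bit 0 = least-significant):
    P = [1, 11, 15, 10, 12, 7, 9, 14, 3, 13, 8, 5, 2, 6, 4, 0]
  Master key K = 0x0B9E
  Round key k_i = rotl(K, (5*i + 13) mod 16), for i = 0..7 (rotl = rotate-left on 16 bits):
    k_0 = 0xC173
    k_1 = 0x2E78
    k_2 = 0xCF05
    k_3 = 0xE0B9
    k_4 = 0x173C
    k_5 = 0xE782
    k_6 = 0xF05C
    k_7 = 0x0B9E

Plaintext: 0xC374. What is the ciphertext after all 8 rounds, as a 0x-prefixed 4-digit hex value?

s_0 = plaintext = 0xC374
s_1 = Round(s_0, k_0) = 0x3235
s_2 = Round(s_1, k_1) = 0x0188
s_3 = Round(s_2, k_2) = 0xEE4D
s_4 = Round(s_3, k_3) = 0xFE96
s_5 = Round(s_4, k_4) = 0x8304
s_6 = Round(s_5, k_5) = 0x4600
s_7 = Round(s_6, k_6) = 0xF9E8
s_8 = Round(s_7, k_7) = 0x5B86

0x5B86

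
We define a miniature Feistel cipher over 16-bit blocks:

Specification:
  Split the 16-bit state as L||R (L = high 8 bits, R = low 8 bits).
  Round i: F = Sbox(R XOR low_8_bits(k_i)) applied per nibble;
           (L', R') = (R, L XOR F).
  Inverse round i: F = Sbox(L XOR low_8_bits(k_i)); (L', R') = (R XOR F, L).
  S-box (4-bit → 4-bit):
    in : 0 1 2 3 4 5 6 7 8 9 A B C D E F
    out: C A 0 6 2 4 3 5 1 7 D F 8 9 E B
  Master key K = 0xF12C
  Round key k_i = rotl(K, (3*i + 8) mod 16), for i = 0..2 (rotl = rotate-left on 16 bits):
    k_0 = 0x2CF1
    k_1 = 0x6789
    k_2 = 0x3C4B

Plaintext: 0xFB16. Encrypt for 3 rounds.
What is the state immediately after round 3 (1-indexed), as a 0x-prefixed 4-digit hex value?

0x631F

s_0 = plaintext = 0xFB16
s_1 = Round(s_0, k_0) = 0x161E
s_2 = Round(s_1, k_1) = 0x1E63
s_3 = Round(s_2, k_2) = 0x631F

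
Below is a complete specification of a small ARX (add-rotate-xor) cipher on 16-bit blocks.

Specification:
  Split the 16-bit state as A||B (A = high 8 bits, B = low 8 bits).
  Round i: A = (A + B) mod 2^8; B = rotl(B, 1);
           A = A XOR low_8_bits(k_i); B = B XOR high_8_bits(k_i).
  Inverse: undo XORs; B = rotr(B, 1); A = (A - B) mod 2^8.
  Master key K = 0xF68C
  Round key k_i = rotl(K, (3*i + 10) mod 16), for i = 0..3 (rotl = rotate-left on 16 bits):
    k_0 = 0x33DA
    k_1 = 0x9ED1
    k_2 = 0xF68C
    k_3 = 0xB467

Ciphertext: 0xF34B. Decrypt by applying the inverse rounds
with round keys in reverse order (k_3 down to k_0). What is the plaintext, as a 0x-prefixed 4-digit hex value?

s_0 = ciphertext = 0xF34B
s_1 = InvRound(s_0, k_3) = 0x95FF
s_2 = InvRound(s_1, k_2) = 0x9584
s_3 = InvRound(s_2, k_1) = 0x370D
s_4 = InvRound(s_3, k_0) = 0xCE1F

0xCE1F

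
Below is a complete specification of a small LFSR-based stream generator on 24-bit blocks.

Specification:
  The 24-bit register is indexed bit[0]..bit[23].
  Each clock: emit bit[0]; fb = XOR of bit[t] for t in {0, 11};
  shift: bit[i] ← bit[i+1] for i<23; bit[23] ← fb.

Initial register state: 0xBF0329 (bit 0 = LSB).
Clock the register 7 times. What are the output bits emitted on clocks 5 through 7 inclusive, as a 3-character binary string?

010

reg_0 = 0xBF0329
clock 1: out=1, reg = 0xDF8194
clock 2: out=0, reg = 0x6FC0CA
clock 3: out=0, reg = 0x37E065
clock 4: out=1, reg = 0x9BF032
clock 5: out=0, reg = 0x4DF819
clock 6: out=1, reg = 0x26FC0C
clock 7: out=0, reg = 0x937E06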